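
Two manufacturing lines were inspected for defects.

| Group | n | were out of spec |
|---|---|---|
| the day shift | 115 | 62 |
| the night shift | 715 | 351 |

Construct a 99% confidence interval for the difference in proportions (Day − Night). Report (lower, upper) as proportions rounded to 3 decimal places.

(-0.081, 0.177)

p̂₁ = 62/115 = 0.5391 and p̂₂ = 351/715 = 0.4909.
SE₁ = √(p̂₁(1−p̂₁)/n₁) = √(0.5391·0.4609/115) = 0.04648; SE₂ = √(0.4909·0.5091/715) = 0.01870.
Independent samples: SE of the difference = √(SE₁² + SE₂²) = √(0.0021603904 + 0.00034969) = 0.05010.
z* for 99% confidence is 2.576, so the margin of error is 2.576 × 0.05010 = 0.12906.
Point estimate p̂₁ − p̂₂ = 0.5391 − 0.4909 = 0.0482.
0.0482 ± 0.12906 → (-0.081, 0.177).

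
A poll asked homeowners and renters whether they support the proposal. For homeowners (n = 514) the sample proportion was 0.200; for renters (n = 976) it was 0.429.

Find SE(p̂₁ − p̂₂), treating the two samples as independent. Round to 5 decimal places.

0.02371

Each SE is √(p̂(1−p̂)/n): √(0.2000·0.8000/514) = 0.01764 and √(0.4290·0.5710/976) = 0.01584.
SE(p̂₁ − p̂₂) = √(SE₁² + SE₂²) = √(0.0003111696 + 0.0002509056) = 0.02371, since the two samples are independent.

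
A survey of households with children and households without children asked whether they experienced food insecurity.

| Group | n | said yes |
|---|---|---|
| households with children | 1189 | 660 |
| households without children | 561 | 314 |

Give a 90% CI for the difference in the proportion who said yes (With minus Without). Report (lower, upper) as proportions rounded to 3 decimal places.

(-0.046, 0.037)

p̂₁ = 660/1189 = 0.5551 and p̂₂ = 314/561 = 0.5597.
SE₁ = √(p̂₁(1−p̂₁)/n₁) = √(0.5551·0.4449/1189) = 0.01441; SE₂ = √(0.5597·0.4403/561) = 0.02096.
Independent samples: SE of the difference = √(SE₁² + SE₂²) = √(0.0002076481 + 0.0004393216) = 0.02544.
z* for 90% confidence is 1.645, so the margin of error is 1.645 × 0.02544 = 0.04185.
Point estimate p̂₁ − p̂₂ = 0.5551 − 0.5597 = -0.0046.
-0.0046 ± 0.04185 → (-0.046, 0.037).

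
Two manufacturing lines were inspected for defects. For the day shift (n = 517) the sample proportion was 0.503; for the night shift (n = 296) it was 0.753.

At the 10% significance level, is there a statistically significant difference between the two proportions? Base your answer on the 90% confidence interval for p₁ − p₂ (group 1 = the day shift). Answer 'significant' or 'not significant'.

significant

The two standard errors are √(0.5030×0.4970/517) = 0.02199 and √(0.7530×0.2470/296) = 0.02507.
Because the samples are independent, SE_diff = √(0.02199² + 0.02507²) = 0.03335.
Using z* = 1.645 for 90%, ME = 1.645 × 0.03335 = 0.05486.
p̂₁ − p̂₂ = -0.2500; interval -0.2500 ± 0.05486 gives (-0.30486, -0.19514).
The interval (-0.30486, -0.19514) does not contain 0, so the difference is significant.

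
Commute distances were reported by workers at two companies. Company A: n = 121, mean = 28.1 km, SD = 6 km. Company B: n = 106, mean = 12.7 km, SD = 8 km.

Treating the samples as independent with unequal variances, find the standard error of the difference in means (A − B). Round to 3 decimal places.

Per-group SEs: s₁/√n₁ = 6/√121 = 0.5455, s₂/√n₂ = 8/√106 = 0.7770.
Unpooled SE of the difference: √(0.29757025 + 0.603729) = 0.9494.

0.949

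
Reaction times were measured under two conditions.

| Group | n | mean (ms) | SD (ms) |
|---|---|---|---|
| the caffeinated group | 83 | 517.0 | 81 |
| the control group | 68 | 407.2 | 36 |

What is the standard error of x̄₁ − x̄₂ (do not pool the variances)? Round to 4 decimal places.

9.9049

SE₁ = s₁/√n₁ = 81/√83 = 8.8909; SE₂ = 36/√68 = 4.3656.
Independent samples, unequal variances: SE_diff = √(SE₁² + SE₂²) = √(79.04810281 + 19.05846336) = 9.9049.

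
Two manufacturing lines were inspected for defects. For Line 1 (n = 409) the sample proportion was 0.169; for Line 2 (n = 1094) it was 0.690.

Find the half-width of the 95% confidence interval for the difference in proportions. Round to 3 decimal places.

0.045

The two standard errors are √(0.1690×0.8310/409) = 0.01853 and √(0.6900×0.3100/1094) = 0.01398.
Because the samples are independent, SE_diff = √(0.01853² + 0.01398²) = 0.02321.
Using z* = 1.960 for 95%, ME = 1.960 × 0.02321 = 0.04549.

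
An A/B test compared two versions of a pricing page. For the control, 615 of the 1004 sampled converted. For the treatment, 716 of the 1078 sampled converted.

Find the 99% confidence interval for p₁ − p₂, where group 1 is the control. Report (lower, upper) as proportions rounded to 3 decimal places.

(-0.106, 0.003)

First, p̂₁ = 615/1004 = 0.6125; p̂₂ = 716/1078 = 0.6642.
The two standard errors are √(0.6125×0.3875/1004) = 0.01538 and √(0.6642×0.3358/1078) = 0.01438.
Because the samples are independent, SE_diff = √(0.01538² + 0.01438²) = 0.02106.
Using z* = 2.576 for 99%, ME = 2.576 × 0.02106 = 0.05425.
p̂₁ − p̂₂ = -0.0517; interval -0.0517 ± 0.05425 gives (-0.106, 0.003).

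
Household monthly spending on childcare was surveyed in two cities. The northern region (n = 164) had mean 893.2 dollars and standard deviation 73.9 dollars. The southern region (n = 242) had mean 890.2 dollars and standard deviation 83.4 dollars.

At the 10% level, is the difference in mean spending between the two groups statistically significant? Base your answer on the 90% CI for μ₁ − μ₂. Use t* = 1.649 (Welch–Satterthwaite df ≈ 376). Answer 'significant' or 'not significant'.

not significant

Per-group SEs: s₁/√n₁ = 73.9/√164 = 5.7706, s₂/√n₂ = 83.4/√242 = 5.3612.
Unpooled SE of the difference: √(33.29982436 + 28.74246544) = 7.8767.
Margin of error = t* · SE = 1.649 × 7.8767 = 12.9887.
x̄₁ − x̄₂ = 893.2 − 890.2 = 3.0000.
CI: 3.0000 ± 12.9887 = (-9.9887, 15.9887).
The interval (-9.9887, 15.9887) contains 0, so the difference is not significant.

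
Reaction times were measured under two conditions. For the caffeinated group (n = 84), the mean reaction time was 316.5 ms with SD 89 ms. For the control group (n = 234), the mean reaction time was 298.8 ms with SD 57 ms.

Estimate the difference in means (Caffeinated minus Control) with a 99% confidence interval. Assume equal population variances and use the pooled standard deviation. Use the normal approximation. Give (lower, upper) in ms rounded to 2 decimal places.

Pooled variance s_p² = [83·89² + 233·57²] / (84+234−2) = 4476.1392, so s_p = 66.9040.
SE_diff = s_p·√(1/n₁ + 1/n₂) = 66.9040·√(1/84 + 1/234) = 8.5098.
z* = 2.576; margin = 2.576 × 8.5098 = 21.9212.
Difference = 316.5 − 298.8 = 17.7000.
17.7000 ± 21.9212 → (-4.22, 39.62).

(-4.22, 39.62)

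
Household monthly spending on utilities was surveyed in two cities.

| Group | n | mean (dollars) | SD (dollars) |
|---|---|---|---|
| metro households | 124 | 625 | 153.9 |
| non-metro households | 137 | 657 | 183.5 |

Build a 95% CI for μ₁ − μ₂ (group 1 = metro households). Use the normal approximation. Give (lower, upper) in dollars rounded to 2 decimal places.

(-72.96, 8.96)

Standard errors of each mean: 153.9/√124 = 13.8206 and 183.5/√137 = 15.6775.
SE(x̄₁ − x̄₂) = √(13.8206² + 15.6775²) = 20.8996 for independent samples with unequal variances.
With z* = 1.960, the margin is 1.960 × 20.8996 = 40.9632.
x̄₁ − x̄₂ = 625 − 657 = -32.0000; the interval is -32.0000 ± 40.9632 = (-72.96, 8.96).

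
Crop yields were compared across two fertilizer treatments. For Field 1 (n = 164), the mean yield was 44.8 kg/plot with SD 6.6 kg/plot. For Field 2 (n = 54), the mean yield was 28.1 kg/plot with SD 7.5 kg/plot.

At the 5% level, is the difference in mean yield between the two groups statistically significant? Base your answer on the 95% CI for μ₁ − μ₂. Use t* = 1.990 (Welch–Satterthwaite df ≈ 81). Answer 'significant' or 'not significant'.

significant

Standard errors of each mean: 6.6/√164 = 0.5154 and 7.5/√54 = 1.0206.
SE(x̄₁ − x̄₂) = √(0.5154² + 1.0206²) = 1.1434 for independent samples with unequal variances.
With t* = 1.990, the margin is 1.990 × 1.1434 = 2.2754.
x̄₁ − x̄₂ = 44.8 − 28.1 = 16.7000; the interval is 16.7000 ± 2.2754 = (14.4246, 18.9754).
The interval (14.4246, 18.9754) does not contain 0, so the difference is significant.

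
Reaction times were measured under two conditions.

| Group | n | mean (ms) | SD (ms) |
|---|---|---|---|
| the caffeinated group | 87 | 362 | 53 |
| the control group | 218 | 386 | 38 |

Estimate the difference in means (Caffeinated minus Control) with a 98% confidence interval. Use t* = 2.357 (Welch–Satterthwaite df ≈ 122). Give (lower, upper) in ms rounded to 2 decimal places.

(-38.70, -9.30)

Standard errors of each mean: 53/√87 = 5.6822 and 38/√218 = 2.5737.
SE(x̄₁ − x̄₂) = √(5.6822² + 2.5737²) = 6.2379 for independent samples with unequal variances.
With t* = 2.357, the margin is 2.357 × 6.2379 = 14.7027.
x̄₁ − x̄₂ = 362 − 386 = -24.0000; the interval is -24.0000 ± 14.7027 = (-38.70, -9.30).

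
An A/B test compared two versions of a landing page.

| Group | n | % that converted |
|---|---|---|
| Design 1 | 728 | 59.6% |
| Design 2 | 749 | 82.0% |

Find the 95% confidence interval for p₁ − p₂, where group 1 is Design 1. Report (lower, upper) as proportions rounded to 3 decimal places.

(-0.269, -0.179)

The two standard errors are √(0.5960×0.4040/728) = 0.01819 and √(0.8200×0.1800/749) = 0.01404.
Because the samples are independent, SE_diff = √(0.01819² + 0.01404²) = 0.02298.
Using z* = 1.960 for 95%, ME = 1.960 × 0.02298 = 0.04504.
p̂₁ − p̂₂ = -0.2240; interval -0.2240 ± 0.04504 gives (-0.269, -0.179).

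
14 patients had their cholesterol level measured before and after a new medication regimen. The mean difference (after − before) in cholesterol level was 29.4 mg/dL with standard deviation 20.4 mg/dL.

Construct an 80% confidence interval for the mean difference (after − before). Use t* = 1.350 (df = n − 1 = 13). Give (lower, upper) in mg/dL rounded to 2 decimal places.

(22.04, 36.76)

This is a matched-pairs design, so SE = s_d/√n = 20.4/√14 = 5.4521.
Margin = 1.350 × 5.4521 = 7.3603; the interval is 29.4 ± 7.3603 = (22.04, 36.76).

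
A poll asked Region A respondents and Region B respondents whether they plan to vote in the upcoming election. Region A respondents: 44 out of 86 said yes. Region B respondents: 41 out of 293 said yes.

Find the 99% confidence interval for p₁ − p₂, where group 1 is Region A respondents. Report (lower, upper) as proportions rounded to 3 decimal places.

(0.223, 0.520)

Sample proportions: 44/86 = 0.5116, 41/293 = 0.1399.
Each SE is √(p̂(1−p̂)/n): √(0.5116·0.4884/86) = 0.05390 and √(0.1399·0.8601/293) = 0.02027.
SE(p̂₁ − p̂₂) = √(SE₁² + SE₂²) = √(0.00290521 + 0.0004108729) = 0.05759, since the two samples are independent.
At 99% confidence z* = 2.576; margin = 2.576 × 0.05759 = 0.14835.
The difference is 0.5116 − 0.1399 = 0.3717, so the interval is 0.3717 ± 0.14835 = (0.223, 0.520).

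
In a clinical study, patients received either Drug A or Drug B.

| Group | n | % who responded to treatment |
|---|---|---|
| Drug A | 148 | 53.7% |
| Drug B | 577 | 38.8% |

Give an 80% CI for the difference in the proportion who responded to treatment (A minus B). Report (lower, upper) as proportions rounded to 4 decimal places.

The two standard errors are √(0.5370×0.4630/148) = 0.04099 and √(0.3880×0.6120/577) = 0.02029.
Because the samples are independent, SE_diff = √(0.04099² + 0.02029²) = 0.04574.
Using z* = 1.282 for 80%, ME = 1.282 × 0.04574 = 0.05864.
p̂₁ − p̂₂ = 0.1490; interval 0.1490 ± 0.05864 gives (0.0904, 0.2076).

(0.0904, 0.2076)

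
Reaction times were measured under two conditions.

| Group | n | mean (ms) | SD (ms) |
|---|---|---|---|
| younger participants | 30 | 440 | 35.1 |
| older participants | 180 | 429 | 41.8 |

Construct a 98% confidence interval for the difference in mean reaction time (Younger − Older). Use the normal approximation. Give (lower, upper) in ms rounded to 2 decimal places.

(-5.57, 27.57)

Standard errors of each mean: 35.1/√30 = 6.4084 and 41.8/√180 = 3.1156.
SE(x̄₁ − x̄₂) = √(6.4084² + 3.1156²) = 7.1256 for independent samples with unequal variances.
With z* = 2.326, the margin is 2.326 × 7.1256 = 16.5741.
x̄₁ − x̄₂ = 440 − 429 = 11.0000; the interval is 11.0000 ± 16.5741 = (-5.57, 27.57).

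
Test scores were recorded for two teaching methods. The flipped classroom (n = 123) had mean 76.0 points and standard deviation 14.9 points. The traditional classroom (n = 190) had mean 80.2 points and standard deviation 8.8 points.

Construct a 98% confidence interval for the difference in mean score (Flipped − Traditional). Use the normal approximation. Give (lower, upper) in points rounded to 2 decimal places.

(-7.66, -0.74)

SE₁ = s₁/√n₁ = 14.9/√123 = 1.3435; SE₂ = 8.8/√190 = 0.6384.
Independent samples, unequal variances: SE_diff = √(SE₁² + SE₂²) = √(1.80499225 + 0.40755456) = 1.4875.
z* = 2.326, so margin of error = 2.326 × 1.4875 = 3.4599.
Difference in means = 76.0 − 80.2 = -4.2000.
-4.2000 ± 3.4599 → (-7.66, -0.74).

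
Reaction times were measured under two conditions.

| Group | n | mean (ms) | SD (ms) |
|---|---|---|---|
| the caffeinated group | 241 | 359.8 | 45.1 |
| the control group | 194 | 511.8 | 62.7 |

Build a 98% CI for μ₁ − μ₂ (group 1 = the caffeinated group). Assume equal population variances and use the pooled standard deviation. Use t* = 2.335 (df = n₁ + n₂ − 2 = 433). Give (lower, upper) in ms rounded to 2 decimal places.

s_p = √[((n₁−1)s₁² + (n₂−1)s₂²)/(n₁+n₂−2)] = √[(240·45.1² + 193·62.7²)/433] = 53.6626.
SE = 53.6626·√(1/241 + 1/194) = 5.1762.
With t* = 2.335, margin = 2.335 × 5.1762 = 12.0864.
x̄₁ − x̄₂ = 359.8 − 511.8 = -152.0000; interval -152.0000 ± 12.0864 = (-164.09, -139.91).

(-164.09, -139.91)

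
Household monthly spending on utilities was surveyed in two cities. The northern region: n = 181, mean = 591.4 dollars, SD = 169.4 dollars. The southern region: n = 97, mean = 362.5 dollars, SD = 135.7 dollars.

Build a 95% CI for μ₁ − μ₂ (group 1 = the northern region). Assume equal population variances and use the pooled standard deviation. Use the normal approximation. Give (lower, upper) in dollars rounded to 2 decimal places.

Pooled variance s_p² = [180·169.4² + 96·135.7²] / (181+97−2) = 25120.0574, so s_p = 158.4931.
SE_diff = s_p·√(1/n₁ + 1/n₂) = 158.4931·√(1/181 + 1/97) = 19.9438.
z* = 1.960; margin = 1.960 × 19.9438 = 39.0898.
Difference = 591.4 − 362.5 = 228.9000.
228.9000 ± 39.0898 → (189.81, 267.99).

(189.81, 267.99)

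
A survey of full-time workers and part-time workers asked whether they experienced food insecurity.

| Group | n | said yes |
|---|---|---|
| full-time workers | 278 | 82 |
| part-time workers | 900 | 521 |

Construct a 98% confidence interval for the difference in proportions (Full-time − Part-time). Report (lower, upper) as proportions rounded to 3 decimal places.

First, p̂₁ = 82/278 = 0.2950; p̂₂ = 521/900 = 0.5789.
The two standard errors are √(0.2950×0.7050/278) = 0.02735 and √(0.5789×0.4211/900) = 0.01646.
Because the samples are independent, SE_diff = √(0.02735² + 0.01646²) = 0.03192.
Using z* = 2.326 for 98%, ME = 2.326 × 0.03192 = 0.07425.
p̂₁ − p̂₂ = -0.2839; interval -0.2839 ± 0.07425 gives (-0.358, -0.210).

(-0.358, -0.210)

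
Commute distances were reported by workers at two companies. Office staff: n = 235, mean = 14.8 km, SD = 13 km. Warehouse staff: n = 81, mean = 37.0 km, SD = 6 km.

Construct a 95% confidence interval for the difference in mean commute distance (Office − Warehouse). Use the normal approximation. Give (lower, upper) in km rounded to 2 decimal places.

(-24.31, -20.09)

SE₁ = s₁/√n₁ = 13/√235 = 0.8480; SE₂ = 6/√81 = 0.6667.
Independent samples, unequal variances: SE_diff = √(SE₁² + SE₂²) = √(0.719104 + 0.44448889) = 1.0787.
z* = 1.960, so margin of error = 1.960 × 1.0787 = 2.1143.
Difference in means = 14.8 − 37.0 = -22.2000.
-22.2000 ± 2.1143 → (-24.31, -20.09).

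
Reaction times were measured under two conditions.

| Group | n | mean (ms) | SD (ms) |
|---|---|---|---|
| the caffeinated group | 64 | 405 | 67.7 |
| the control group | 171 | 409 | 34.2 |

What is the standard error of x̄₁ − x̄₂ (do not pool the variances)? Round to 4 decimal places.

8.8574

Per-group SEs: s₁/√n₁ = 67.7/√64 = 8.4625, s₂/√n₂ = 34.2/√171 = 2.6153.
Unpooled SE of the difference: √(71.61390625 + 6.83979409) = 8.8574.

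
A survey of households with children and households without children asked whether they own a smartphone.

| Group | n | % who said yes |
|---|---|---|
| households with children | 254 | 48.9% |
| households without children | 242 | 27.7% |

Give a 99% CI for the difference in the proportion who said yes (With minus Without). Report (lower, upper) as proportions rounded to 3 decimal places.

(0.102, 0.322)

SE₁ = √(p̂₁(1−p̂₁)/n₁) = √(0.4890·0.5110/254) = 0.03137; SE₂ = √(0.2770·0.7230/242) = 0.02877.
Independent samples: SE of the difference = √(SE₁² + SE₂²) = √(0.0009840769 + 0.0008277129) = 0.04257.
z* for 99% confidence is 2.576, so the margin of error is 2.576 × 0.04257 = 0.10966.
Point estimate p̂₁ − p̂₂ = 0.4890 − 0.2770 = 0.2120.
0.2120 ± 0.10966 → (0.102, 0.322).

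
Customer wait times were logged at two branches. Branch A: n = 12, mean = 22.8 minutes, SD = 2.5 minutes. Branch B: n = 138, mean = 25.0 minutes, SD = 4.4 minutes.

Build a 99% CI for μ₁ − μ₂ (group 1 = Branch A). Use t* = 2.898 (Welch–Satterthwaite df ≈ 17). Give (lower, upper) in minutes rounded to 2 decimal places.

(-4.56, 0.16)

Standard errors of each mean: 2.5/√12 = 0.7217 and 4.4/√138 = 0.3746.
SE(x̄₁ − x̄₂) = √(0.7217² + 0.3746²) = 0.8131 for independent samples with unequal variances.
With t* = 2.898, the margin is 2.898 × 0.8131 = 2.3564.
x̄₁ − x̄₂ = 22.8 − 25.0 = -2.2000; the interval is -2.2000 ± 2.3564 = (-4.56, 0.16).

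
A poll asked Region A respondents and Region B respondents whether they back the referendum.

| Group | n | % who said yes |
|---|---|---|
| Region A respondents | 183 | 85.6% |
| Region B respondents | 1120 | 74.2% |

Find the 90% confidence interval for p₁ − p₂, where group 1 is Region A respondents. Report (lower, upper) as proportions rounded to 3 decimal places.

(0.066, 0.162)

Each SE is √(p̂(1−p̂)/n): √(0.8560·0.1440/183) = 0.02595 and √(0.7420·0.2580/1120) = 0.01307.
SE(p̂₁ − p̂₂) = √(SE₁² + SE₂²) = √(0.0006734025 + 0.0001708249) = 0.02906, since the two samples are independent.
At 90% confidence z* = 1.645; margin = 1.645 × 0.02906 = 0.04780.
The difference is 0.8560 − 0.7420 = 0.1140, so the interval is 0.1140 ± 0.04780 = (0.066, 0.162).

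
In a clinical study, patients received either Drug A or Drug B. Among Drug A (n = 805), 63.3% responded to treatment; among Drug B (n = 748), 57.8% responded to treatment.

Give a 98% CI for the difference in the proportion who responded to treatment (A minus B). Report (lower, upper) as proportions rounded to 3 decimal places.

Each SE is √(p̂(1−p̂)/n): √(0.6330·0.3670/805) = 0.01699 and √(0.5780·0.4220/748) = 0.01806.
SE(p̂₁ − p̂₂) = √(SE₁² + SE₂²) = √(0.0002886601 + 0.0003261636) = 0.02480, since the two samples are independent.
At 98% confidence z* = 2.326; margin = 2.326 × 0.02480 = 0.05768.
The difference is 0.6330 − 0.5780 = 0.0550, so the interval is 0.0550 ± 0.05768 = (-0.003, 0.113).

(-0.003, 0.113)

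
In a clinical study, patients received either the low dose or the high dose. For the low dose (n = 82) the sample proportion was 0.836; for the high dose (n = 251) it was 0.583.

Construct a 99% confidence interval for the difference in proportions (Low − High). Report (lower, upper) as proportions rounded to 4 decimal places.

(0.1206, 0.3854)

Each SE is √(p̂(1−p̂)/n): √(0.8360·0.1640/82) = 0.04089 and √(0.5830·0.4170/251) = 0.03112.
SE(p̂₁ − p̂₂) = √(SE₁² + SE₂²) = √(0.0016719921 + 0.0009684544) = 0.05139, since the two samples are independent.
At 99% confidence z* = 2.576; margin = 2.576 × 0.05139 = 0.13238.
The difference is 0.8360 − 0.5830 = 0.2530, so the interval is 0.2530 ± 0.13238 = (0.1206, 0.3854).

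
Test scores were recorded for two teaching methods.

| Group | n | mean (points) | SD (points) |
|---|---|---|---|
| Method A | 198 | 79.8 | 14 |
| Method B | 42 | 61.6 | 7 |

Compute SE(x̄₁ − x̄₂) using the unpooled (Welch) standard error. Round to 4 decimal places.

Per-group SEs: s₁/√n₁ = 14/√198 = 0.9949, s₂/√n₂ = 7/√42 = 1.0801.
Unpooled SE of the difference: √(0.98982601 + 1.16661601) = 1.4685.

1.4685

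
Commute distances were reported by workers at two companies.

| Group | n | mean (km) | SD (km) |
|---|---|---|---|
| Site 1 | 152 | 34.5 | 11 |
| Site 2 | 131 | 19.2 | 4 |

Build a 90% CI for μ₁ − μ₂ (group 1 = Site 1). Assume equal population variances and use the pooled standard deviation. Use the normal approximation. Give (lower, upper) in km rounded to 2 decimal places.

(13.63, 16.97)

Pooled variance s_p² = [151·11² + 130·4²] / (152+131−2) = 72.4235, so s_p = 8.5102.
SE_diff = s_p·√(1/n₁ + 1/n₂) = 8.5102·√(1/152 + 1/131) = 1.0146.
z* = 1.645; margin = 1.645 × 1.0146 = 1.6690.
Difference = 34.5 − 19.2 = 15.3000.
15.3000 ± 1.6690 → (13.63, 16.97).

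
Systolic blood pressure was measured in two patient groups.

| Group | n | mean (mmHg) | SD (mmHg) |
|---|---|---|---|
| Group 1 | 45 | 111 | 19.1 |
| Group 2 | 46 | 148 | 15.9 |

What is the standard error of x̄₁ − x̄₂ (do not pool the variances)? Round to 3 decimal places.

Standard errors of each mean: 19.1/√45 = 2.8473 and 15.9/√46 = 2.3443.
SE(x̄₁ − x̄₂) = √(2.8473² + 2.3443²) = 3.6882 for independent samples with unequal variances.

3.688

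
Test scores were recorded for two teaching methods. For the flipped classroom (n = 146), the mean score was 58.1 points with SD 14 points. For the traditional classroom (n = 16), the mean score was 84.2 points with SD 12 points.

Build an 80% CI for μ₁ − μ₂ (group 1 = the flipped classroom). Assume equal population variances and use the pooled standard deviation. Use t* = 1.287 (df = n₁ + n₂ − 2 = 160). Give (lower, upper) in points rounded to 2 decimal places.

(-30.79, -21.41)

Pooled variance s_p² = [145·14² + 15·12²] / (146+16−2) = 191.1250, so s_p = 13.8248.
SE_diff = s_p·√(1/n₁ + 1/n₂) = 13.8248·√(1/146 + 1/16) = 3.6407.
t* = 1.287; margin = 1.287 × 3.6407 = 4.6856.
Difference = 58.1 − 84.2 = -26.1000.
-26.1000 ± 4.6856 → (-30.79, -21.41).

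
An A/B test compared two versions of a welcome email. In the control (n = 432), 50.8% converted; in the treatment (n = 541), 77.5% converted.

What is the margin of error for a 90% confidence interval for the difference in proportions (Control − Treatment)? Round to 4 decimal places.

The two standard errors are √(0.5080×0.4920/432) = 0.02405 and √(0.7750×0.2250/541) = 0.01795.
Because the samples are independent, SE_diff = √(0.02405² + 0.01795²) = 0.03001.
Using z* = 1.645 for 90%, ME = 1.645 × 0.03001 = 0.04937.

0.0494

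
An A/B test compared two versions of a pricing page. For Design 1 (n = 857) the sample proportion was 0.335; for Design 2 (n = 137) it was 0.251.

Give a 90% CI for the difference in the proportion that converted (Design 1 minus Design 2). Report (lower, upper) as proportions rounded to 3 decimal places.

SE₁ = √(p̂₁(1−p̂₁)/n₁) = √(0.3350·0.6650/857) = 0.01612; SE₂ = √(0.2510·0.7490/137) = 0.03704.
Independent samples: SE of the difference = √(SE₁² + SE₂²) = √(0.0002598544 + 0.0013719616) = 0.04040.
z* for 90% confidence is 1.645, so the margin of error is 1.645 × 0.04040 = 0.06646.
Point estimate p̂₁ − p̂₂ = 0.3350 − 0.2510 = 0.0840.
0.0840 ± 0.06646 → (0.018, 0.150).

(0.018, 0.150)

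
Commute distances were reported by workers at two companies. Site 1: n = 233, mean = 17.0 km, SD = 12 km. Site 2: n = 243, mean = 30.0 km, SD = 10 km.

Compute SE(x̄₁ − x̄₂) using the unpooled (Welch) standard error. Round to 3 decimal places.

SE₁ = s₁/√n₁ = 12/√233 = 0.7861; SE₂ = 10/√243 = 0.6415.
Independent samples, unequal variances: SE_diff = √(SE₁² + SE₂²) = √(0.61795321 + 0.41152225) = 1.0146.

1.015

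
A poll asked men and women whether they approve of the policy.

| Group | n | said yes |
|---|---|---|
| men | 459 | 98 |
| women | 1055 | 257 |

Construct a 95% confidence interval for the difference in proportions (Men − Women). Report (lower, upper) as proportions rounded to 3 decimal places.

p̂₁ = 98/459 = 0.2135 and p̂₂ = 257/1055 = 0.2436.
SE₁ = √(p̂₁(1−p̂₁)/n₁) = √(0.2135·0.7865/459) = 0.01913; SE₂ = √(0.2436·0.7564/1055) = 0.01322.
Independent samples: SE of the difference = √(SE₁² + SE₂²) = √(0.0003659569 + 0.0001747684) = 0.02325.
z* for 95% confidence is 1.960, so the margin of error is 1.960 × 0.02325 = 0.04557.
Point estimate p̂₁ − p̂₂ = 0.2135 − 0.2436 = -0.0301.
-0.0301 ± 0.04557 → (-0.076, 0.015).

(-0.076, 0.015)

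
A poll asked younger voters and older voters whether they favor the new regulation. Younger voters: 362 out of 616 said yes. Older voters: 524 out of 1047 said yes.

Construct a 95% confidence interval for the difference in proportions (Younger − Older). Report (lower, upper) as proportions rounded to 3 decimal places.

Sample proportions: 362/616 = 0.5877, 524/1047 = 0.5005.
Each SE is √(p̂(1−p̂)/n): √(0.5877·0.4123/616) = 0.01983 and √(0.5005·0.4995/1047) = 0.01545.
SE(p̂₁ − p̂₂) = √(SE₁² + SE₂²) = √(0.0003932289 + 0.0002387025) = 0.02514, since the two samples are independent.
At 95% confidence z* = 1.960; margin = 1.960 × 0.02514 = 0.04927.
The difference is 0.5877 − 0.5005 = 0.0872, so the interval is 0.0872 ± 0.04927 = (0.038, 0.136).

(0.038, 0.136)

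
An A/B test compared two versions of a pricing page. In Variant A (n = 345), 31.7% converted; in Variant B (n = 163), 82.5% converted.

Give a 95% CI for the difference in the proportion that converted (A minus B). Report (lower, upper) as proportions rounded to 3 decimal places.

(-0.584, -0.432)

Each SE is √(p̂(1−p̂)/n): √(0.3170·0.6830/345) = 0.02505 and √(0.8250·0.1750/163) = 0.02976.
SE(p̂₁ − p̂₂) = √(SE₁² + SE₂²) = √(0.0006275025 + 0.0008856576) = 0.03890, since the two samples are independent.
At 95% confidence z* = 1.960; margin = 1.960 × 0.03890 = 0.07624.
The difference is 0.3170 − 0.8250 = -0.5080, so the interval is -0.5080 ± 0.07624 = (-0.584, -0.432).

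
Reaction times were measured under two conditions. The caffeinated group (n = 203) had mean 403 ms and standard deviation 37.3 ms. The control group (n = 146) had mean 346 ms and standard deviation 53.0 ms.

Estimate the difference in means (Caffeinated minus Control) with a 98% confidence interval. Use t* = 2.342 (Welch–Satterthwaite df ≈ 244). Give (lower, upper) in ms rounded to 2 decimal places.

(45.04, 68.96)

SE₁ = s₁/√n₁ = 37.3/√203 = 2.6179; SE₂ = 53.0/√146 = 4.3863.
Independent samples, unequal variances: SE_diff = √(SE₁² + SE₂²) = √(6.85340041 + 19.23962769) = 5.1081.
t* = 2.342, so margin of error = 2.342 × 5.1081 = 11.9632.
Difference in means = 403 − 346 = 57.0000.
57.0000 ± 11.9632 → (45.04, 68.96).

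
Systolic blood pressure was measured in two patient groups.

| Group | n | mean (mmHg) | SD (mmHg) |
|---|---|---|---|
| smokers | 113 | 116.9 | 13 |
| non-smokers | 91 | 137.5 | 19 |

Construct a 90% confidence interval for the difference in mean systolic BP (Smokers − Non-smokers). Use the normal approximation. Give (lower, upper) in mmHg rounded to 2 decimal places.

Standard errors of each mean: 13/√113 = 1.2229 and 19/√91 = 1.9917.
SE(x̄₁ − x̄₂) = √(1.2229² + 1.9917²) = 2.3372 for independent samples with unequal variances.
With z* = 1.645, the margin is 1.645 × 2.3372 = 3.8447.
x̄₁ − x̄₂ = 116.9 − 137.5 = -20.6000; the interval is -20.6000 ± 3.8447 = (-24.44, -16.76).

(-24.44, -16.76)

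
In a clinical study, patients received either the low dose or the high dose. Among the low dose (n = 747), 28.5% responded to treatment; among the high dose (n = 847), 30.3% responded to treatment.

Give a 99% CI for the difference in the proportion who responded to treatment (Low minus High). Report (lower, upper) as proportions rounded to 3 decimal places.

(-0.077, 0.041)

Each SE is √(p̂(1−p̂)/n): √(0.2850·0.7150/747) = 0.01652 and √(0.3030·0.6970/847) = 0.01579.
SE(p̂₁ − p̂₂) = √(SE₁² + SE₂²) = √(0.0002729104 + 0.0002493241) = 0.02285, since the two samples are independent.
At 99% confidence z* = 2.576; margin = 2.576 × 0.02285 = 0.05886.
The difference is 0.2850 − 0.3030 = -0.0180, so the interval is -0.0180 ± 0.05886 = (-0.077, 0.041).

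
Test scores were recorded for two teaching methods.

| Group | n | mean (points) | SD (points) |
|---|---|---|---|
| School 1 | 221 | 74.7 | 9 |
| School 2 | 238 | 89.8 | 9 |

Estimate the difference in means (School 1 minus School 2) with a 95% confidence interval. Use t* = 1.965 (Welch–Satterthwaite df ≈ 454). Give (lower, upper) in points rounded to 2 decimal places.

Per-group SEs: s₁/√n₁ = 9/√221 = 0.6054, s₂/√n₂ = 9/√238 = 0.5834.
Unpooled SE of the difference: √(0.36650916 + 0.34035556) = 0.8408.
Margin of error = t* · SE = 1.965 × 0.8408 = 1.6522.
x̄₁ − x̄₂ = 74.7 − 89.8 = -15.1000.
CI: -15.1000 ± 1.6522 = (-16.75, -13.45).

(-16.75, -13.45)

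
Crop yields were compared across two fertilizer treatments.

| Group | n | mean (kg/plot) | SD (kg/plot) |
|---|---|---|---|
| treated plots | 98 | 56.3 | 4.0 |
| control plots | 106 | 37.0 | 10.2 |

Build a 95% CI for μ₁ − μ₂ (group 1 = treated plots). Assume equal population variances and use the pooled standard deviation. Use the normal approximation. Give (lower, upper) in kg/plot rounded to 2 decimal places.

Pooled variance s_p² = [97·4.0² + 105·10.2²] / (98+106−2) = 61.7634, so s_p = 7.8590.
SE_diff = s_p·√(1/n₁ + 1/n₂) = 7.8590·√(1/98 + 1/106) = 1.1013.
z* = 1.960; margin = 1.960 × 1.1013 = 2.1585.
Difference = 56.3 − 37.0 = 19.3000.
19.3000 ± 2.1585 → (17.14, 21.46).

(17.14, 21.46)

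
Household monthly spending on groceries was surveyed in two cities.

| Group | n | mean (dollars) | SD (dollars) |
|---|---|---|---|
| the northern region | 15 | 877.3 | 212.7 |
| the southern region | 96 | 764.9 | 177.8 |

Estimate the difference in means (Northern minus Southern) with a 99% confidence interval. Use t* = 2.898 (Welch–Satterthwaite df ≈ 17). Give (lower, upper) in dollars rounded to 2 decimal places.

(-55.22, 280.02)

Per-group SEs: s₁/√n₁ = 212.7/√15 = 54.9189, s₂/√n₂ = 177.8/√96 = 18.1466.
Unpooled SE of the difference: √(3016.08557721 + 329.29909156) = 57.8393.
Margin of error = t* · SE = 2.898 × 57.8393 = 167.6183.
x̄₁ − x̄₂ = 877.3 − 764.9 = 112.4000.
CI: 112.4000 ± 167.6183 = (-55.22, 280.02).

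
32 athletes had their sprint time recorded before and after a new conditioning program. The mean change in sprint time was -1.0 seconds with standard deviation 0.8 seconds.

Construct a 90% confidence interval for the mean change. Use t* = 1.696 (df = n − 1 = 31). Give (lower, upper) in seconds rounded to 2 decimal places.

(-1.24, -0.76)

Paired design: SE = s_d/√n = 0.8/√32 = 0.1414.
t* = 1.696; margin of error = 1.696 × 0.1414 = 0.2398.
-1.0 ± 0.2398 → (-1.24, -0.76).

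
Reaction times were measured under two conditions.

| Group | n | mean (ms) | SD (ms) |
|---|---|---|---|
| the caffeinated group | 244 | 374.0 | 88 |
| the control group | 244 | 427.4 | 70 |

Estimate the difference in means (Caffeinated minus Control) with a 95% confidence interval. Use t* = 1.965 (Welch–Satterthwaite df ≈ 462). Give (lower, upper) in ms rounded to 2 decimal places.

(-67.55, -39.25)

Per-group SEs: s₁/√n₁ = 88/√244 = 5.6336, s₂/√n₂ = 70/√244 = 4.4813.
Unpooled SE of the difference: √(31.73744896 + 20.08204969) = 7.1986.
Margin of error = t* · SE = 1.965 × 7.1986 = 14.1452.
x̄₁ − x̄₂ = 374.0 − 427.4 = -53.4000.
CI: -53.4000 ± 14.1452 = (-67.55, -39.25).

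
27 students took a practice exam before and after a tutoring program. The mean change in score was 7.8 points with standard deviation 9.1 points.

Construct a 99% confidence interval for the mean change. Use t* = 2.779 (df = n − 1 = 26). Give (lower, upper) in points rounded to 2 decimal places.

(2.93, 12.67)

This is a matched-pairs design, so SE = s_d/√n = 9.1/√27 = 1.7513.
Margin = 2.779 × 1.7513 = 4.8669; the interval is 7.8 ± 4.8669 = (2.93, 12.67).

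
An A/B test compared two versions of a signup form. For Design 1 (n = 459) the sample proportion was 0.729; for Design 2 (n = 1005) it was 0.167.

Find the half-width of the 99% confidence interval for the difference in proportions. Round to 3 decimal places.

The two standard errors are √(0.7290×0.2710/459) = 0.02075 and √(0.1670×0.8330/1005) = 0.01177.
Because the samples are independent, SE_diff = √(0.02075² + 0.01177²) = 0.02386.
Using z* = 2.576 for 99%, ME = 2.576 × 0.02386 = 0.06146.

0.061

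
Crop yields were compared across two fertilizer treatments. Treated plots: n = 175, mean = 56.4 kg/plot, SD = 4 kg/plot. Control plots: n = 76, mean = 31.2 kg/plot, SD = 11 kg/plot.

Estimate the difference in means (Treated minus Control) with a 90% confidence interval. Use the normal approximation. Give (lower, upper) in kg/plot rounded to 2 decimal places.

(23.07, 27.33)

Standard errors of each mean: 4/√175 = 0.3024 and 11/√76 = 1.2618.
SE(x̄₁ − x̄₂) = √(0.3024² + 1.2618²) = 1.2975 for independent samples with unequal variances.
With z* = 1.645, the margin is 1.645 × 1.2975 = 2.1344.
x̄₁ − x̄₂ = 56.4 − 31.2 = 25.2000; the interval is 25.2000 ± 2.1344 = (23.07, 27.33).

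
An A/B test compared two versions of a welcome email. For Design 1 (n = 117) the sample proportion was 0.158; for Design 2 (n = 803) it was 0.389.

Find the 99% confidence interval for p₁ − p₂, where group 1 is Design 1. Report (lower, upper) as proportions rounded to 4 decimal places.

SE₁ = √(p̂₁(1−p̂₁)/n₁) = √(0.1580·0.8420/117) = 0.03372; SE₂ = √(0.3890·0.6110/803) = 0.01720.
Independent samples: SE of the difference = √(SE₁² + SE₂²) = √(0.0011370384 + 0.00029584) = 0.03785.
z* for 99% confidence is 2.576, so the margin of error is 2.576 × 0.03785 = 0.09750.
Point estimate p̂₁ − p̂₂ = 0.1580 − 0.3890 = -0.2310.
-0.2310 ± 0.09750 → (-0.3285, -0.1335).

(-0.3285, -0.1335)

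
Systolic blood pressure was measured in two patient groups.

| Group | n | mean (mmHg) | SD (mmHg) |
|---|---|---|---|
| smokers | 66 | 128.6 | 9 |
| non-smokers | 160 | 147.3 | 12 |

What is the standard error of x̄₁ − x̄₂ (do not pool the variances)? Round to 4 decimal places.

1.4585

SE₁ = s₁/√n₁ = 9/√66 = 1.1078; SE₂ = 12/√160 = 0.9487.
Independent samples, unequal variances: SE_diff = √(SE₁² + SE₂²) = √(1.22722084 + 0.90003169) = 1.4585.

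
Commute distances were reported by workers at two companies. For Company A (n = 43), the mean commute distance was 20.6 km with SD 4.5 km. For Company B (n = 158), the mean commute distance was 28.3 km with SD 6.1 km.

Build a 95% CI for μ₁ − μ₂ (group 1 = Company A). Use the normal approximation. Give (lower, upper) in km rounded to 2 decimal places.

Standard errors of each mean: 4.5/√43 = 0.6862 and 6.1/√158 = 0.4853.
SE(x̄₁ − x̄₂) = √(0.6862² + 0.4853²) = 0.8405 for independent samples with unequal variances.
With z* = 1.960, the margin is 1.960 × 0.8405 = 1.6474.
x̄₁ − x̄₂ = 20.6 − 28.3 = -7.7000; the interval is -7.7000 ± 1.6474 = (-9.35, -6.05).

(-9.35, -6.05)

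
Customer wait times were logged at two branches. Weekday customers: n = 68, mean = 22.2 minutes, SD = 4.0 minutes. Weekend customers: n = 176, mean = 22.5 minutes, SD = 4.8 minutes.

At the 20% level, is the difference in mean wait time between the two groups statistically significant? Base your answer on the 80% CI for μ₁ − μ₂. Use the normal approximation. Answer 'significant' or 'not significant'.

Standard errors of each mean: 4.0/√68 = 0.4851 and 4.8/√176 = 0.3618.
SE(x̄₁ − x̄₂) = √(0.4851² + 0.3618²) = 0.6052 for independent samples with unequal variances.
With z* = 1.282, the margin is 1.282 × 0.6052 = 0.7759.
x̄₁ − x̄₂ = 22.2 − 22.5 = -0.3000; the interval is -0.3000 ± 0.7759 = (-1.0759, 0.4759).
The interval (-1.0759, 0.4759) contains 0, so the difference is not significant.

not significant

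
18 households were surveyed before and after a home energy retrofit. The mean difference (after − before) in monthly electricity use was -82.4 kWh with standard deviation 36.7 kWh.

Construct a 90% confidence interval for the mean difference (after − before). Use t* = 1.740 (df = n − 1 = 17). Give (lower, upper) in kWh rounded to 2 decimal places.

This is a matched-pairs design, so SE = s_d/√n = 36.7/√18 = 8.6503.
Margin = 1.740 × 8.6503 = 15.0515; the interval is -82.4 ± 15.0515 = (-97.45, -67.35).

(-97.45, -67.35)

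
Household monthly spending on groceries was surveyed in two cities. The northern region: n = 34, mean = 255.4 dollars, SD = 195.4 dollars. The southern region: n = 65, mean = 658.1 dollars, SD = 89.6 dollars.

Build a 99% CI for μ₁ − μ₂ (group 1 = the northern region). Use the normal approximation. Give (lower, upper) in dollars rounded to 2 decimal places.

Per-group SEs: s₁/√n₁ = 195.4/√34 = 33.5108, s₂/√n₂ = 89.6/√65 = 11.1135.
Unpooled SE of the difference: √(1122.97371664 + 123.50988225) = 35.3056.
Margin of error = z* · SE = 2.576 × 35.3056 = 90.9472.
x̄₁ − x̄₂ = 255.4 − 658.1 = -402.7000.
CI: -402.7000 ± 90.9472 = (-493.65, -311.75).

(-493.65, -311.75)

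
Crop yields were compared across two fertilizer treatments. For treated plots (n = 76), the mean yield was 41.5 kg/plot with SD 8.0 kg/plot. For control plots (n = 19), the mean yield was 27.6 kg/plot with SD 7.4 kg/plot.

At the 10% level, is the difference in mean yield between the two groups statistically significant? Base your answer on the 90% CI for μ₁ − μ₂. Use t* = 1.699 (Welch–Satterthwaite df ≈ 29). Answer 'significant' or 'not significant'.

Per-group SEs: s₁/√n₁ = 8.0/√76 = 0.9177, s₂/√n₂ = 7.4/√19 = 1.6977.
Unpooled SE of the difference: √(0.84217329 + 2.88218529) = 1.9299.
Margin of error = t* · SE = 1.699 × 1.9299 = 3.2789.
x̄₁ − x̄₂ = 41.5 − 27.6 = 13.9000.
CI: 13.9000 ± 3.2789 = (10.6211, 17.1789).
The interval (10.6211, 17.1789) does not contain 0, so the difference is significant.

significant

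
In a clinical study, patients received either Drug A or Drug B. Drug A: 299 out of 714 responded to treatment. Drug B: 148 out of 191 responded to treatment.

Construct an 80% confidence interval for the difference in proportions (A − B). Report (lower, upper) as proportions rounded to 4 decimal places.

(-0.4015, -0.3107)

p̂₁ = 299/714 = 0.4188 and p̂₂ = 148/191 = 0.7749.
SE₁ = √(p̂₁(1−p̂₁)/n₁) = √(0.4188·0.5812/714) = 0.01846; SE₂ = √(0.7749·0.2251/191) = 0.03022.
Independent samples: SE of the difference = √(SE₁² + SE₂²) = √(0.0003407716 + 0.0009132484) = 0.03541.
z* for 80% confidence is 1.282, so the margin of error is 1.282 × 0.03541 = 0.04540.
Point estimate p̂₁ − p̂₂ = 0.4188 − 0.7749 = -0.3561.
-0.3561 ± 0.04540 → (-0.4015, -0.3107).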